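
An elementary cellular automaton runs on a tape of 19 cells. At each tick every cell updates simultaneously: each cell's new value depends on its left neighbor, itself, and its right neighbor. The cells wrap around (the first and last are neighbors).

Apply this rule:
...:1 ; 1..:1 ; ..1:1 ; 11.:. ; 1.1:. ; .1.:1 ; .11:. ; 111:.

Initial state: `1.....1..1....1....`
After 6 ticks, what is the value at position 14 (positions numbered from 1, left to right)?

tick 1: 1111111111111111111
tick 2: ...................
tick 3: 1111111111111111111  (repeats tick 1; period 2)
tick 6: ...................
position 14 holds .

.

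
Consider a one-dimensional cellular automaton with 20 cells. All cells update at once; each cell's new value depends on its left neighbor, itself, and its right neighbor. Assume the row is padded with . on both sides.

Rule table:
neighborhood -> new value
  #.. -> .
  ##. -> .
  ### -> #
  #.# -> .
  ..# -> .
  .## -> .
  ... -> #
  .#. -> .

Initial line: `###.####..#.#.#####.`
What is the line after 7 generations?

.#...##........###..
...#....######..#..#
##...##..####.......
...#......##..######
##...####......####.
...#..##..####..##..
##.........##......#

##.........##......#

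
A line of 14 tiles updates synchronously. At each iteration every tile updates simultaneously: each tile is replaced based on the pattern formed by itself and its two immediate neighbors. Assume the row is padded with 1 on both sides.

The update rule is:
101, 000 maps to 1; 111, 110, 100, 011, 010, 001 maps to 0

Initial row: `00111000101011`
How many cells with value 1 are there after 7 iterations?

5

00000010010100
01111000001000
10000011100010
00111000001001
00000011100000
01111000001110
10000011100001
count of 1: 5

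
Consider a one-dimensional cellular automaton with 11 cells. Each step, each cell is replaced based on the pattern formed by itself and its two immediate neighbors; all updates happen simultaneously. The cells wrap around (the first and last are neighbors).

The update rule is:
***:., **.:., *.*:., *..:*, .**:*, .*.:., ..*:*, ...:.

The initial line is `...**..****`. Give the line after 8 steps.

..*.*.**..*

step 1: *.**.***...
step 2: ..*..*..*.*
step 3: **.**.**...
step 4: *..*..*.*.*
step 5: .**.**....*
step 6: .*..*.*..*.
step 7: *.**...**.*
step 8: ..*.*.**..*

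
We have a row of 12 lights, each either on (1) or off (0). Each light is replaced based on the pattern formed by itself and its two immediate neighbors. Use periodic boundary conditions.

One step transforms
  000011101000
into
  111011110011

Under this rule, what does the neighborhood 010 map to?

0

At position 8 the neighborhood is 010; the next row has 0 there.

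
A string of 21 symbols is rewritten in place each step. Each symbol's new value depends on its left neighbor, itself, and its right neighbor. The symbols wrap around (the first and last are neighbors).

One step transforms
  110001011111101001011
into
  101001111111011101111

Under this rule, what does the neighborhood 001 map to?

0

At position 4 the neighborhood is 001; the next row has 0 there.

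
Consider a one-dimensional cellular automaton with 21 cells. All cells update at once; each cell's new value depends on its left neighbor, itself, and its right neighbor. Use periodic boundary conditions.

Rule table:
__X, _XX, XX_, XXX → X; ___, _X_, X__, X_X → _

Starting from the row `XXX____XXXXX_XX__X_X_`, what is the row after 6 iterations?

XXX_XXXXXXXX_XX_XXXXX

XXX___XXXXXX_XX_X____
XXX__XXXXXXX_XX_____X
XXX_XXXXXXXX_XX____XX
XXX_XXXXXXXX_XX___XXX
XXX_XXXXXXXX_XX__XXXX
XXX_XXXXXXXX_XX_XXXXX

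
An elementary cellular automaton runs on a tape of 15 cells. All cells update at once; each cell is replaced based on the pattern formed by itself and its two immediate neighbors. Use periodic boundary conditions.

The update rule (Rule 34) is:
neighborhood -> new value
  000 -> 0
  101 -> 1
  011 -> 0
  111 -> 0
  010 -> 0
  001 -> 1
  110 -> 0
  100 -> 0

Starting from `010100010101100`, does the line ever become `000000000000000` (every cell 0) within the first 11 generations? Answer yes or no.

generation 1: 101000101010000
generation 2: 010001010100001
generation 3: 100010101000010
generation 4: 000101010000101
generation 5: 001010100001010
generation 6: 010101000010100
generation 7: 101010000101000
generation 8: 010100001010001
generation 9: 101000010100010
generation 10: 010000101000101
generation 11: 100001010001010
generation 11 is 100001010001010, still not uniform 0

no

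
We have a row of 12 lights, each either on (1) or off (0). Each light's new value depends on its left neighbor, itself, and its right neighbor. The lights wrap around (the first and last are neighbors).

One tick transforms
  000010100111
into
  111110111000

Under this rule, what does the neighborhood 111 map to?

0

At position 10 the neighborhood is 111; the next row has 0 there.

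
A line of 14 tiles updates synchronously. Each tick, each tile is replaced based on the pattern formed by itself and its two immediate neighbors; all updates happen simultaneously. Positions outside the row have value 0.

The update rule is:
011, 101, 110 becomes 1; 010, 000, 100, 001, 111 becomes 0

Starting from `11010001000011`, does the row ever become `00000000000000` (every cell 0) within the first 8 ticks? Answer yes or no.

no

11100000000011
10100000000011
01000000000011
00000000000011
00000000000011  (fixed point — unchanged through tick 8)
tick 8 is 00000000000011, still not uniform 0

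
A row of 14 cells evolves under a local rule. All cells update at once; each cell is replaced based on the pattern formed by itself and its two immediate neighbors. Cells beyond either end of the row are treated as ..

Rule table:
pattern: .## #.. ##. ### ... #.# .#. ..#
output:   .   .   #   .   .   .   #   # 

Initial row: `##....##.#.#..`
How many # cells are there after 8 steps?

7

.#...#.#.#.#..
##..##.#.#.#..
.#.#.#.#.#.#..
##.#.#.#.#.#..
.#.#.#.#.#.#..  (repeats step 3; period 2)
step 8: ##.#.#.#.#.#..
count of #: 7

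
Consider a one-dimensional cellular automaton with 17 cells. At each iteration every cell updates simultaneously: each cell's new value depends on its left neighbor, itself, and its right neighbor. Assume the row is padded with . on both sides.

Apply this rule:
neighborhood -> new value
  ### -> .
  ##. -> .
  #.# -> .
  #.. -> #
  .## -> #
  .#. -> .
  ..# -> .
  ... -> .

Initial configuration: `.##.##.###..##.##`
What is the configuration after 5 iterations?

iteration 1: .#..#..#..#.#..#.
iteration 2: ..#..#..#....#..#
iteration 3: ...#..#..#....#..
iteration 4: ....#..#..#....#.
iteration 5: .....#..#..#....#

.....#..#..#....#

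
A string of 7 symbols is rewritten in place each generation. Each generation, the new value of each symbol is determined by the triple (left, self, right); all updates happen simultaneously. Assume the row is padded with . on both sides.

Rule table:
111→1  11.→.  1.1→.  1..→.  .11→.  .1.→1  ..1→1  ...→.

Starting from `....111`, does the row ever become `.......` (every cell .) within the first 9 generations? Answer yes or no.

yes

...1.1.
..11.1.
.1...1.
11..11.
...1...
..11...
.1.....
11.....
.......
all cells are . at generation 9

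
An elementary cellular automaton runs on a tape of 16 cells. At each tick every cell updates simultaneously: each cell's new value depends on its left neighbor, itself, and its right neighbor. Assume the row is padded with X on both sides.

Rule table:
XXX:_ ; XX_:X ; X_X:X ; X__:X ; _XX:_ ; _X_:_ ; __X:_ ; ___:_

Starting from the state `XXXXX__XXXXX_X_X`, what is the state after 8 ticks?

____XX_____XX_X_
X____XX_____XX_X
XX____XX_____XX_
_XX____XX_____XX
X_XX____XX______
XX_XX____XX_____
_XX_XX____XX____
X_XX_XX____XX___

X_XX_XX____XX___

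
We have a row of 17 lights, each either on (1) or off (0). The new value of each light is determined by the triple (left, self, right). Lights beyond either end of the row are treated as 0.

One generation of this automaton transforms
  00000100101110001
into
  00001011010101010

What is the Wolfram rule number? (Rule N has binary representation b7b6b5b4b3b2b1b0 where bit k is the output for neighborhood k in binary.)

position 11: 111 → 1  (bit 7 = 1)
position 12: 110 → 0  (bit 6 = 0)
position 9: 101 → 1  (bit 5 = 1)
position 6: 100 → 1  (bit 4 = 1)
position 10: 011 → 0  (bit 3 = 0)
position 5: 010 → 0  (bit 2 = 0)
position 4: 001 → 1  (bit 1 = 1)
position 0: 000 → 0  (bit 0 = 0)
bits b7..b0 = 10110010 = 178

178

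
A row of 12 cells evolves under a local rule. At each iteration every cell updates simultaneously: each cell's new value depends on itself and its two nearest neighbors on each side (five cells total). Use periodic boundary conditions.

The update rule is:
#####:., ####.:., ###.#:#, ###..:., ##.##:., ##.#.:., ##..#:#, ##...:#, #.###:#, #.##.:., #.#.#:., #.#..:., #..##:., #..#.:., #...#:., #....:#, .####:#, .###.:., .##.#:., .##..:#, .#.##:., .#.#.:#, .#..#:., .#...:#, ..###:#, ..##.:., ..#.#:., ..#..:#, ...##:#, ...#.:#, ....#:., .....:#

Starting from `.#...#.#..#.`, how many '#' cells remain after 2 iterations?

.##.#.#...#.
.....#.#.##.
count of #: 4

4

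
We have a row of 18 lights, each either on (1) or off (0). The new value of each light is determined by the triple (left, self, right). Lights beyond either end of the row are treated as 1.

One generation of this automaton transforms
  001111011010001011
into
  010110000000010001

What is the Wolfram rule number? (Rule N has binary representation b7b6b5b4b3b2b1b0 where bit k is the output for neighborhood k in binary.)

130

position 3: 111 → 1  (bit 7 = 1)
position 5: 110 → 0  (bit 6 = 0)
position 6: 101 → 0  (bit 5 = 0)
position 0: 100 → 0  (bit 4 = 0)
position 2: 011 → 0  (bit 3 = 0)
position 10: 010 → 0  (bit 2 = 0)
position 1: 001 → 1  (bit 1 = 1)
position 12: 000 → 0  (bit 0 = 0)
bits b7..b0 = 10000010 = 130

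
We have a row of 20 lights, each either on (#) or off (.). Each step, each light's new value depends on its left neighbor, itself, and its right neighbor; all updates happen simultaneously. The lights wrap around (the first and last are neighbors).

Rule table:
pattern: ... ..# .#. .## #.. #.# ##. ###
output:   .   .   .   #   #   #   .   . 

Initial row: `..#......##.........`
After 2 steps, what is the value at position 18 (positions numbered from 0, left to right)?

...#.....#.#........
....#.....#.#.......
position 18 holds .

.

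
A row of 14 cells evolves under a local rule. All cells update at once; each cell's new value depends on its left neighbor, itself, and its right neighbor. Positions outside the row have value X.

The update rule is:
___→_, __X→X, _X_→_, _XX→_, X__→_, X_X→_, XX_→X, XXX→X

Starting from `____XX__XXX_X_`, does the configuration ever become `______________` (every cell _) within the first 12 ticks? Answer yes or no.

___X_X_X_XX___
__X_______X__X
_X_______X__X_
________X__X__
_______X__X__X
______X__X__X_
_____X__X__X__
____X__X__X__X
___X__X__X__X_
__X__X__X__X__
_X__X__X__X__X
___X__X__X__X_
tick 12 is ___X__X__X__X_, still not uniform _

no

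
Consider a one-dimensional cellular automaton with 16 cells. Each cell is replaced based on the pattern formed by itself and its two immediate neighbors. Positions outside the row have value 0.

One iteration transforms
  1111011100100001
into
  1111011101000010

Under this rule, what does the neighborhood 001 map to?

At position 9 the neighborhood is 001; the next row has 1 there.

1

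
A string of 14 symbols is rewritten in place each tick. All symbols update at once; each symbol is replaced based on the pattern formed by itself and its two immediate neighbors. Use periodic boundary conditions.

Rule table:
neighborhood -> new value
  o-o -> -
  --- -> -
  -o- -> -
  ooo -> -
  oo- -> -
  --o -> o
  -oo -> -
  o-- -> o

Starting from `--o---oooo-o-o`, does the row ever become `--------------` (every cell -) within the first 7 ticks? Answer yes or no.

yes

oo-o-o--------
------o------o
o----o-o----o-
-o--o---o--o--
o-oo-o-o-oo-o-
--------------
all cells are - at tick 6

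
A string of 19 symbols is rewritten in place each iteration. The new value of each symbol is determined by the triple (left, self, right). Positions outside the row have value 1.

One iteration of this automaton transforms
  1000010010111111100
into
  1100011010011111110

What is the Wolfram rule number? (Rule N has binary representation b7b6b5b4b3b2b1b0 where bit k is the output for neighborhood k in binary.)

position 11: 111 → 1  (bit 7 = 1)
position 0: 110 → 1  (bit 6 = 1)
position 9: 101 → 0  (bit 5 = 0)
position 1: 100 → 1  (bit 4 = 1)
position 10: 011 → 0  (bit 3 = 0)
position 5: 010 → 1  (bit 2 = 1)
position 4: 001 → 0  (bit 1 = 0)
position 2: 000 → 0  (bit 0 = 0)
bits b7..b0 = 11010100 = 212

212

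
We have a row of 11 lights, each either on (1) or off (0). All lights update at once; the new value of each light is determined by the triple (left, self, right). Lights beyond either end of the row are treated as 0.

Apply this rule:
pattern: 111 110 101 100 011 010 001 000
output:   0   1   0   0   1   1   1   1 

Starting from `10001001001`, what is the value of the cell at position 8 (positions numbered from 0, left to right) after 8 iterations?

0

10111011011
10101011011
10101011011  (fixed point — unchanged through iteration 8)
position 8 holds 0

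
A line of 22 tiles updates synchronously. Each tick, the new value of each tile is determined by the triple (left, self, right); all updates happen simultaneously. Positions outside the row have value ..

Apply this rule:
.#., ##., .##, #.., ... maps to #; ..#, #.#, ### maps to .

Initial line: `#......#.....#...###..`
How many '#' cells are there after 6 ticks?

######.#####.###.#.###
#....#.#...#.#.#.#.#.#
####.#.###.#.#.#.#.#.#
#..#.#.#.#.#.#.#.#.#.#
##.#.#.#.#.#.#.#.#.#.#
##.#.#.#.#.#.#.#.#.#.#
count of #: 12

12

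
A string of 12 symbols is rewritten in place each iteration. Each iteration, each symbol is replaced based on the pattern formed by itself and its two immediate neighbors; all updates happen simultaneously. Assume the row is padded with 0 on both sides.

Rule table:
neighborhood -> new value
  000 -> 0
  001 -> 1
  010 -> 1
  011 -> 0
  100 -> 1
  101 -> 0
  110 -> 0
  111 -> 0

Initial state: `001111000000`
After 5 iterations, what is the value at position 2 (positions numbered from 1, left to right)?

1

010000100000
111001110000
000110001000
001001011100
011111000010
position 2 holds 1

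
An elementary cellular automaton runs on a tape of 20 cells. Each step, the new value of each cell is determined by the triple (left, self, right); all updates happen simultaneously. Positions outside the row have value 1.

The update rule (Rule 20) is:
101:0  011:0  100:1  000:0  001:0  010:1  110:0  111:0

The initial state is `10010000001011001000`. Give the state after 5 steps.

10011001100011001010

01011000001000101100
01000100001100100010
01100110000010110010
00010001000010001010
10011001100011001010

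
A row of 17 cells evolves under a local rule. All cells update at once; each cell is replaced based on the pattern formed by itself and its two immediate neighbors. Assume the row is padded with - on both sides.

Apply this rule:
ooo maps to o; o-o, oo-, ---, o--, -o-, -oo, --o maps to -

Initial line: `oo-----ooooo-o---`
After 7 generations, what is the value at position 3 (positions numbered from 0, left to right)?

-

--------ooo------
---------o-------
-----------------
-----------------  (fixed point — unchanged through generation 7)
position 3 holds -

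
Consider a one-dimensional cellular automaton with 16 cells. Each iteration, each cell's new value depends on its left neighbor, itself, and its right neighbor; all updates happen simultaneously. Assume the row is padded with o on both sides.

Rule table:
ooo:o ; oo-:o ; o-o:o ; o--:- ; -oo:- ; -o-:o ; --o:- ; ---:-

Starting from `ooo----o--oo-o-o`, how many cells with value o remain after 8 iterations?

4

ooo----o---oooo-
ooo----o----oooo
ooo----o-----ooo
ooo----o------oo
ooo----o-------o
ooo----o--------
ooo----o--------  (fixed point — unchanged through iteration 8)
count of o: 4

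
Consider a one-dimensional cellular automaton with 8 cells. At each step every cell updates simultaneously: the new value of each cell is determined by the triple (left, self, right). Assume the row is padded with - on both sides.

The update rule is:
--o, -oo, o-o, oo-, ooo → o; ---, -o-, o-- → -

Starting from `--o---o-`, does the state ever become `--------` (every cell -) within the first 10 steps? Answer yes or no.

-o---o--
o---o---
---o----
--o-----
-o------
o-------
--------
all cells are - at step 7

yes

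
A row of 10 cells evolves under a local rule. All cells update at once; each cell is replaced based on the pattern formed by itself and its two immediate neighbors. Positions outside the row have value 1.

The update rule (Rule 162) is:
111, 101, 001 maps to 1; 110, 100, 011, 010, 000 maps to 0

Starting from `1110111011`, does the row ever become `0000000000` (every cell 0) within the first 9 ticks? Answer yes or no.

1101010101
1010101010
0101010101
1010101010  (repeats tick 2; period 2)
tick 9: 0101010101
tick 9 is 0101010101, still not uniform 0

no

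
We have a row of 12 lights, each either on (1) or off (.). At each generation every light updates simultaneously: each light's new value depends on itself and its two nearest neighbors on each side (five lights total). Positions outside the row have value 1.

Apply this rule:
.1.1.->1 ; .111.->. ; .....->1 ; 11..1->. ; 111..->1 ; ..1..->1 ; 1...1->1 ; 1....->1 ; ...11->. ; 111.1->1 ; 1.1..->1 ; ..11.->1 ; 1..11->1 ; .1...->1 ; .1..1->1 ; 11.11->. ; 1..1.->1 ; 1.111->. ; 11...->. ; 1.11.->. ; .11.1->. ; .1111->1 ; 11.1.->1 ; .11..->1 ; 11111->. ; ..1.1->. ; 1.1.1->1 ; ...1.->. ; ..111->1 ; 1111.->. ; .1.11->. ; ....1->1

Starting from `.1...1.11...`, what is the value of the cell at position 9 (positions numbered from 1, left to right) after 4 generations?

.

1111....1.1.
...1.11..11.
.1....1.11..
11111....1.1
position 9 holds .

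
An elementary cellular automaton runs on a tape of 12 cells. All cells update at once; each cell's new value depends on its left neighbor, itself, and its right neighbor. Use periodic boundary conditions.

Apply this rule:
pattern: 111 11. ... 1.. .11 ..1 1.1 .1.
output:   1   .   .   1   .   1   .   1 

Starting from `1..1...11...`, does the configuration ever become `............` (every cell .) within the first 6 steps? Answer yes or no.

yes

step 1: 11111.1..1.1
step 2: 1111..1111..
step 3: .11.11.11.11
step 4: ............
all cells are . at step 4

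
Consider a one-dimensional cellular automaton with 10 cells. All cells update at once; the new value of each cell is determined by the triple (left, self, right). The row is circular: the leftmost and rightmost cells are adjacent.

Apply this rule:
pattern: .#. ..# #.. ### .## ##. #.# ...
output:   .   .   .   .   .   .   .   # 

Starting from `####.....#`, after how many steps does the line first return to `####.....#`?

.....###..
####.....#

2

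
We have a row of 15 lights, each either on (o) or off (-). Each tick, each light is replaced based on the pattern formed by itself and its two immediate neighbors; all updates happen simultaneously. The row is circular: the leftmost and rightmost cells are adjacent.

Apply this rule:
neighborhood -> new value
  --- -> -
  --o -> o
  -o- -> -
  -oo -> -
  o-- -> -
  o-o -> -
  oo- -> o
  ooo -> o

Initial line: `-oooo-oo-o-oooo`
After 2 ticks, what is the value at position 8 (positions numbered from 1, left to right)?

--ooo--o----ooo
-o-oo-o----o-oo
position 8 holds -

-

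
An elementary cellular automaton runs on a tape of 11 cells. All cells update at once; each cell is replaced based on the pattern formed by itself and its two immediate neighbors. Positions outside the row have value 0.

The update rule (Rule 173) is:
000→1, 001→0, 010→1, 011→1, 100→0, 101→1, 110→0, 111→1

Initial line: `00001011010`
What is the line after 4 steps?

step 1: 11101110110
step 2: 11011101100
step 3: 10111011001
step 4: 11110110001

11110110001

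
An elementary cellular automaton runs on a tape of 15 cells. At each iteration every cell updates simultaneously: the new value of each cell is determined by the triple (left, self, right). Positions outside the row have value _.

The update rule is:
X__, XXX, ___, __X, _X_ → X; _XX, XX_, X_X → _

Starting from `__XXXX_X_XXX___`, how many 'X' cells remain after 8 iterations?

12

XX_XX__X__X_XXX
_____XXXXXX__X_
XXXXX_XXXX_XXXX
_XXX___XX___XX_
X_X_XXX__XXX__X
X_X__X_XX_X_XXX
X_XXXX____X__X_
X__XX_XXXXXXXXX
count of X: 12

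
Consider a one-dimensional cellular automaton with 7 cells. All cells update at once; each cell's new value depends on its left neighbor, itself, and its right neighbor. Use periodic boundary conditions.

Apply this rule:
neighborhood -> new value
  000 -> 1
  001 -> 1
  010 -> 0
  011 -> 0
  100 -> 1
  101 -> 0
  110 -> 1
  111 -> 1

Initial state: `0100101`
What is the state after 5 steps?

0011000
1101111
1100111
1111011
1111001

1111001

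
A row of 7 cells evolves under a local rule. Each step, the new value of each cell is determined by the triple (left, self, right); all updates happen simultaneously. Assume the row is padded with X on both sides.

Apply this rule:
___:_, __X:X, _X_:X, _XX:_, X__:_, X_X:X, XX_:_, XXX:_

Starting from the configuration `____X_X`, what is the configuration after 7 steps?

___XXX_
__X___X
_XX__X_
X___XXX
___X___
__XX__X
_X___X_

_X___X_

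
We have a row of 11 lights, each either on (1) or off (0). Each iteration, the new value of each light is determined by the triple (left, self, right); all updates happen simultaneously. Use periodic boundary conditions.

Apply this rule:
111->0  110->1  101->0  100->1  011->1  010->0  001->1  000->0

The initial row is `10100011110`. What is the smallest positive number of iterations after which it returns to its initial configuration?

31

iteration 1: 00010110010
iteration 2: 00100111101
iteration 3: 11011100100
iteration 4: 11010111011
iteration 5: 01000101010
iteration 6: 10101000001
iteration 7: 10000100011
iteration 8: 11001010110
iteration 9: 11110000110
iteration 10: 10011001110
iteration 11: 01111111010
iteration 12: 11000001001
iteration 13: 01100010111
iteration 14: 01110100101
iteration 15: 01010011000
iteration 16: 10001111100
iteration 17: 01011000111
iteration 18: 00011101101
iteration 19: 10110101100
iteration 20: 00110001111
iteration 21: 11111011001
iteration 22: 00001011111
iteration 23: 10010010001
iteration 24: 11101101011
iteration 25: 00101100010
iteration 26: 01001110101
iteration 27: 00111010000
iteration 28: 01101001000
iteration 29: 11100110100
iteration 30: 10111110011
iteration 31: 10100011110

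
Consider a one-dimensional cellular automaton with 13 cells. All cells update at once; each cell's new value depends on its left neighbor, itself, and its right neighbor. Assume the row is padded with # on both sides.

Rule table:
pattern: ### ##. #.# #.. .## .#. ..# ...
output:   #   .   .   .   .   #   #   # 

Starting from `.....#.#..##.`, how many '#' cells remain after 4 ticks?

.#####.#.#...
..###..#.#.##
.#.#..##.#..#
.#.#.#...#.#.
count of #: 5

5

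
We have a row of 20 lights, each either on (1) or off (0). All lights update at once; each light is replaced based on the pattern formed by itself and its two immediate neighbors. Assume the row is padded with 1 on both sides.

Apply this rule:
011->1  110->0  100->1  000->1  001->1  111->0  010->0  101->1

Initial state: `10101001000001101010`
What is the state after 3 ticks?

01011011011111010110

01010110111111010101
10101101100000101011
01011011011111010110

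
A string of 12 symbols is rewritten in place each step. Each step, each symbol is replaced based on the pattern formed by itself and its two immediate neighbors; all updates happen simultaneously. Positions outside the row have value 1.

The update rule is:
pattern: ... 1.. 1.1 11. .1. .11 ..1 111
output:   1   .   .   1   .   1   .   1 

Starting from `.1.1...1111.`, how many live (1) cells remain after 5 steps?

8

.....1.1111.
.111...1111.
.111.1.1111.
.111...1111.  (repeats step 2; period 2)
step 5: .111.1.1111.
count of 1: 8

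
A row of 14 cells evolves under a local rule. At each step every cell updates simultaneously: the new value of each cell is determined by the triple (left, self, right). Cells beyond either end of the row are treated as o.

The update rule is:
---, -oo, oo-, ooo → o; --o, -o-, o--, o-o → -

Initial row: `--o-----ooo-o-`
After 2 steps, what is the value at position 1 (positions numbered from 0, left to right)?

o

----ooo-ooo---
-oo-ooo-ooo-o-
position 1 holds o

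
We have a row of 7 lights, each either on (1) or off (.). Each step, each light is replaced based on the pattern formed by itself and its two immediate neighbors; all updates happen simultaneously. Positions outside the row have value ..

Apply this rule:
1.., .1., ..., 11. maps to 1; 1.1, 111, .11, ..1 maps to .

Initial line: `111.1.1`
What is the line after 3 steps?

1.1.1.1

..1.1.1
1.1.1.1
1.1.1.1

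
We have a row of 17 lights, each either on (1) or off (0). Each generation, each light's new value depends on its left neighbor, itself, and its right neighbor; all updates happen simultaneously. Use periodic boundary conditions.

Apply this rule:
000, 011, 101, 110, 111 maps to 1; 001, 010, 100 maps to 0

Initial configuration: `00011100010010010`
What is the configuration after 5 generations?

11111110011111111

11011101000000000
11111110011111110
11111110011111111
11111110011111111  (fixed point — unchanged through generation 5)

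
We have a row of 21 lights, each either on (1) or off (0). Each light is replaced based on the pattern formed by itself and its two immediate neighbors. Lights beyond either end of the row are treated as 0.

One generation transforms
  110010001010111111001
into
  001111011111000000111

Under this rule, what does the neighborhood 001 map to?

At position 3 the neighborhood is 001; the next row has 1 there.

1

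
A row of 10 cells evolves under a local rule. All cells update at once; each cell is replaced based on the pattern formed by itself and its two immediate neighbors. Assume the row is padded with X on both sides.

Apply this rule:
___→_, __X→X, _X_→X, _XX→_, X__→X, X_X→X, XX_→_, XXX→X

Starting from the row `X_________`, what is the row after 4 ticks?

X_XXX_X_XX

_X_______X
XXX_____X_
XX_X___XXX
X_XXX_X_XX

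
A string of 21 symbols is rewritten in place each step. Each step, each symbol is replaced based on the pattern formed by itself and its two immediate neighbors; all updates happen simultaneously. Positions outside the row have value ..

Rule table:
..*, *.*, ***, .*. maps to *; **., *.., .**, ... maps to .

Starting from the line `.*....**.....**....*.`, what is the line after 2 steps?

step 1: **...*......*.....**.
step 2: ....**.....**....*...

....**.....**....*...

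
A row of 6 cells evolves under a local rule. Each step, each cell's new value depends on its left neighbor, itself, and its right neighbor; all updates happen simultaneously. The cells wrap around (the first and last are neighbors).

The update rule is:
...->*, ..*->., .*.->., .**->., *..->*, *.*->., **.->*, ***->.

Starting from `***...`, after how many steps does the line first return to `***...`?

..***.
*...**
***...

3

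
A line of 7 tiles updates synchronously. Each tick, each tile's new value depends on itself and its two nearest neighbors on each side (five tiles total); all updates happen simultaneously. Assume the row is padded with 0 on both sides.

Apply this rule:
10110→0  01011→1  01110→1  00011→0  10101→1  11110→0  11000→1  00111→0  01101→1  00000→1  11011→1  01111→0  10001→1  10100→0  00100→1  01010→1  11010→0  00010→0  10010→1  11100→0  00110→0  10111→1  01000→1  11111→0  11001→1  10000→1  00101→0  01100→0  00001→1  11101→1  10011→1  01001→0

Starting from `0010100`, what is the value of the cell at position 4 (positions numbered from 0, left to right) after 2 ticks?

1

1001011
1010100
position 4 holds 1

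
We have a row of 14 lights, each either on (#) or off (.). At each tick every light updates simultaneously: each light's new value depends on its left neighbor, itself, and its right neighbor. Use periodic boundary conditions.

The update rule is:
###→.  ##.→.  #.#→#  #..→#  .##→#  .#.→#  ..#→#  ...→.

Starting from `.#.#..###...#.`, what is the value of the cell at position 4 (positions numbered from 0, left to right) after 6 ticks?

#

tick 1: #######..#.###
tick 2: .......#####..
tick 3: ......##....#.
tick 4: .....##.#..###
tick 5: #...##.#####..
tick 6: ##.##.##....##
position 4 holds #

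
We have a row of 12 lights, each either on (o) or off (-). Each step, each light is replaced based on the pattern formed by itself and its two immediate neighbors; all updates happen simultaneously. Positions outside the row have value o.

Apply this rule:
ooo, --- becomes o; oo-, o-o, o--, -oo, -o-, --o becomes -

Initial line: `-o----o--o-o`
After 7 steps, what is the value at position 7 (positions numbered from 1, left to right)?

step 1: ---oo-------
step 2: -o----ooooo-
step 3: ---oo--ooo--
step 4: -o------o---
step 5: ---oooo---o-
step 6: -o--oo--o---
step 7: ----------o-
position 7 holds -

-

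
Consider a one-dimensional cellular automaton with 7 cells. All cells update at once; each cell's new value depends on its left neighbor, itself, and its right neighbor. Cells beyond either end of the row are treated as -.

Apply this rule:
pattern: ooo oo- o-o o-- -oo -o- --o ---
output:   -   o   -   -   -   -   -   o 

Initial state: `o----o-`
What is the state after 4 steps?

step 1: --oo---
step 2: o--o-oo
step 3: ------o
step 4: ooooo--

ooooo--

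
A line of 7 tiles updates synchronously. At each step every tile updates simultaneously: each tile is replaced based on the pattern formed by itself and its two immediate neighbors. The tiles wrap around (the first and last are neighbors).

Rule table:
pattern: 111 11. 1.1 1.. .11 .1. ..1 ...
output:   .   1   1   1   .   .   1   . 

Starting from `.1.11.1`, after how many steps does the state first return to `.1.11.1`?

7

1.1.11.
.1.1.11
1.1.1.1
11.1.1.
.11.1.1
1.11.1.
.1.11.1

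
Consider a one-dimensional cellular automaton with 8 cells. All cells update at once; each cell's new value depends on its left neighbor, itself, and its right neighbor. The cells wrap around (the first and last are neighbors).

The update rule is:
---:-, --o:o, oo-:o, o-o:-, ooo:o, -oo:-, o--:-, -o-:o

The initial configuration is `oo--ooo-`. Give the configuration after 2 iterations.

iteration 1: -o-o-oo-
iteration 2: oo-o--o-

oo-o--o-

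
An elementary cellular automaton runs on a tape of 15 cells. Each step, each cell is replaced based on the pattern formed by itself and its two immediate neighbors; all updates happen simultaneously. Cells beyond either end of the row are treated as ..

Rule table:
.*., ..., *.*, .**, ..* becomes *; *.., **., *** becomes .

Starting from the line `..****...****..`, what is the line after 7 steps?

***....***....*
*...****...****
*.***....***...
***...****...**
*...***....***.
*.***...****...
***...***....**

***...***....**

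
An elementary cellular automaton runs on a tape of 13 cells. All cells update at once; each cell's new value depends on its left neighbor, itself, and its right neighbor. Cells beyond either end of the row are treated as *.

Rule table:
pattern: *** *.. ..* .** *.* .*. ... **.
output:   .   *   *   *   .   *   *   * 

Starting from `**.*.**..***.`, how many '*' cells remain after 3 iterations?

8

.*.*.*****.*.
.*.*.*...*.*.
.*.*.*****.*.
count of *: 8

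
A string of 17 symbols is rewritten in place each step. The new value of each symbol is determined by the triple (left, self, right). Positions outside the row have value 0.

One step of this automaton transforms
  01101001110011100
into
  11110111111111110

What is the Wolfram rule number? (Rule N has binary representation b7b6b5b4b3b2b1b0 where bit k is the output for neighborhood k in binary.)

position 8: 111 → 1  (bit 7 = 1)
position 2: 110 → 1  (bit 6 = 1)
position 3: 101 → 1  (bit 5 = 1)
position 5: 100 → 1  (bit 4 = 1)
position 1: 011 → 1  (bit 3 = 1)
position 4: 010 → 0  (bit 2 = 0)
position 0: 001 → 1  (bit 1 = 1)
position 16: 000 → 0  (bit 0 = 0)
bits b7..b0 = 11111010 = 250

250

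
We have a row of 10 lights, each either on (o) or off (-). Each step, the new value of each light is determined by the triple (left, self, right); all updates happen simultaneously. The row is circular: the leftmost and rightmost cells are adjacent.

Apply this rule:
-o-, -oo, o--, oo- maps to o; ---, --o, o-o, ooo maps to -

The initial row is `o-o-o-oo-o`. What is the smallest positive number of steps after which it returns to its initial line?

1

o-o-o-oo-o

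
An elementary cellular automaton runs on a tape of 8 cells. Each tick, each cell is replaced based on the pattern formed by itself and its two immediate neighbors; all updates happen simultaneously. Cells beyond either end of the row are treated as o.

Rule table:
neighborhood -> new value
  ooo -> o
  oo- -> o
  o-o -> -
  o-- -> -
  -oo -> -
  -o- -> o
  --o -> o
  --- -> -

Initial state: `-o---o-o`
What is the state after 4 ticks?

-o--oo--
-o-o-o-o
-o-o-o--
-o-o-o-o

-o-o-o-o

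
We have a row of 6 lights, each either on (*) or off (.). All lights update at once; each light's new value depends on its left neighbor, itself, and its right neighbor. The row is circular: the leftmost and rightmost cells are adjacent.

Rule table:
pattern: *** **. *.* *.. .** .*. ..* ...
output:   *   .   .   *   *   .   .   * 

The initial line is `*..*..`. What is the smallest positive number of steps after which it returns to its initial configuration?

step 1: .*..*.
step 2: ..*..*
step 3: *..*..

3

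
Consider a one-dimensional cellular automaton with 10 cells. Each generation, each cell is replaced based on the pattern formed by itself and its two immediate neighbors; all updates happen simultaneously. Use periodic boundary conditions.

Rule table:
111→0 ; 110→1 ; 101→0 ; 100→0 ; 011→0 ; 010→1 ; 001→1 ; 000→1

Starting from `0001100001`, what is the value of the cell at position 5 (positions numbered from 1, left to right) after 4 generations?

0110101111
0010100001
0110101111  (repeats generation 1; period 2)
generation 4: 0010100001
position 5 holds 1

1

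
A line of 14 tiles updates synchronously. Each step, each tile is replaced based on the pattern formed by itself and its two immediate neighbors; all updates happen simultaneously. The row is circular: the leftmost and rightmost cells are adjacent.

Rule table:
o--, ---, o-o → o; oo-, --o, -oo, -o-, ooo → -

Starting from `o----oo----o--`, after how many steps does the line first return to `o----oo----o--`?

28

step 1: -ooo---ooo--o-
step 2: ----oo----o--o
step 3: ooo---ooo--o--
step 4: ---oo----o--o-
step 5: oo---ooo--o--o
step 6: --oo----o--o--
step 7: o---ooo--o--oo
step 8: -oo----o--o---
step 9: ---ooo--o--ooo
step 10: oo----o--o----
step 11: --ooo--o--ooo-
step 12: o----o--o----o
step 13: -ooo--o--ooo--
step 14: ----o--o----oo
step 15: ooo--o--ooo---
step 16: ---o--o----oo-
step 17: oo--o--ooo---o
step 18: --o--o----oo--
step 19: o--o--ooo---oo
step 20: -o--o----oo---
step 21: --o--ooo---ooo
step 22: o--o----oo----
step 23: -o--ooo---ooo-
step 24: --o----oo----o
step 25: o--ooo---ooo--
step 26: -o----oo----o-
step 27: --ooo---ooo--o
step 28: o----oo----o--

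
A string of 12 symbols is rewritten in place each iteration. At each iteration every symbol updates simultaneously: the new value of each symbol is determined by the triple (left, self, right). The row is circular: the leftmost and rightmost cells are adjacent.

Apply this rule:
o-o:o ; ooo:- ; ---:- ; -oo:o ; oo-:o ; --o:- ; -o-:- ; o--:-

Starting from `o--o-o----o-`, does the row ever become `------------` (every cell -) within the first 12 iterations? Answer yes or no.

iteration 1: ----o------o
iteration 2: ------------
all cells are - at iteration 2

yes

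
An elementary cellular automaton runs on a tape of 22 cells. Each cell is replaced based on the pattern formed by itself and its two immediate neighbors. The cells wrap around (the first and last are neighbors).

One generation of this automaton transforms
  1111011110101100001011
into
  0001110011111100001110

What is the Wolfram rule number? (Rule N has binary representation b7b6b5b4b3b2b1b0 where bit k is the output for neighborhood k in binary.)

108

position 0: 111 → 0  (bit 7 = 0)
position 3: 110 → 1  (bit 6 = 1)
position 4: 101 → 1  (bit 5 = 1)
position 14: 100 → 0  (bit 4 = 0)
position 5: 011 → 1  (bit 3 = 1)
position 10: 010 → 1  (bit 2 = 1)
position 17: 001 → 0  (bit 1 = 0)
position 15: 000 → 0  (bit 0 = 0)
bits b7..b0 = 01101100 = 108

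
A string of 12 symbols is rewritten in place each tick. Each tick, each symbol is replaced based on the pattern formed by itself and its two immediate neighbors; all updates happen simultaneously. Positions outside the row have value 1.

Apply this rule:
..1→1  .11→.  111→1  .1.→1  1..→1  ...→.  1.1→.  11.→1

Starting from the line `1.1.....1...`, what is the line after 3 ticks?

tick 1: 1.11...111.1
tick 2: 1..11.1.11..
tick 3: 111.1.1..111

111.1.1..111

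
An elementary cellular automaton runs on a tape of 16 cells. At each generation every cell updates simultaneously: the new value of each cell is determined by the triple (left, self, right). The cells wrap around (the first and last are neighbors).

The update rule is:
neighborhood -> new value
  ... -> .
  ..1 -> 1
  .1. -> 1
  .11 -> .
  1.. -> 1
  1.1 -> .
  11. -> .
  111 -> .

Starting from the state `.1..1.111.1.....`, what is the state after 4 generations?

11111.....11....
.....1...1..1..1
1...111.11111111
.1.1............

.1.1............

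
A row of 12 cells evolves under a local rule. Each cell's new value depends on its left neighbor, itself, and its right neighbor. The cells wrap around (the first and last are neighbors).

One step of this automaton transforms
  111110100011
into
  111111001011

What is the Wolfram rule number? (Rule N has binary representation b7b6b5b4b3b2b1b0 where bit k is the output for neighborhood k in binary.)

position 0: 111 → 1  (bit 7 = 1)
position 4: 110 → 1  (bit 6 = 1)
position 5: 101 → 1  (bit 5 = 1)
position 7: 100 → 0  (bit 4 = 0)
position 10: 011 → 1  (bit 3 = 1)
position 6: 010 → 0  (bit 2 = 0)
position 9: 001 → 0  (bit 1 = 0)
position 8: 000 → 1  (bit 0 = 1)
bits b7..b0 = 11101001 = 233

233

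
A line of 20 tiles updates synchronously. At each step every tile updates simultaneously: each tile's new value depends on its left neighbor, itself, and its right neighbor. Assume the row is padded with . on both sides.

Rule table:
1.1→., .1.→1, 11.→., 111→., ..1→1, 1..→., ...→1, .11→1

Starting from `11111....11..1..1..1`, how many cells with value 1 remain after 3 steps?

step 1: 1.....1111..11.11.11
step 2: 1.11111....11..1..1.
step 3: 1.1.....1111..11.11.
count of 1: 10

10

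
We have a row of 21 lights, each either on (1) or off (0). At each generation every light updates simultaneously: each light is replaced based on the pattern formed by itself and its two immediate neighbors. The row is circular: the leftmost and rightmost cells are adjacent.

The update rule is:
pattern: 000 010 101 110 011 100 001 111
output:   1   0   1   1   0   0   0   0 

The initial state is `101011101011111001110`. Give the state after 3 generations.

generation 1: 010100110100001000011
generation 2: 101000011001100011001
generation 3: 110011001000101001000

110011001000101001000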